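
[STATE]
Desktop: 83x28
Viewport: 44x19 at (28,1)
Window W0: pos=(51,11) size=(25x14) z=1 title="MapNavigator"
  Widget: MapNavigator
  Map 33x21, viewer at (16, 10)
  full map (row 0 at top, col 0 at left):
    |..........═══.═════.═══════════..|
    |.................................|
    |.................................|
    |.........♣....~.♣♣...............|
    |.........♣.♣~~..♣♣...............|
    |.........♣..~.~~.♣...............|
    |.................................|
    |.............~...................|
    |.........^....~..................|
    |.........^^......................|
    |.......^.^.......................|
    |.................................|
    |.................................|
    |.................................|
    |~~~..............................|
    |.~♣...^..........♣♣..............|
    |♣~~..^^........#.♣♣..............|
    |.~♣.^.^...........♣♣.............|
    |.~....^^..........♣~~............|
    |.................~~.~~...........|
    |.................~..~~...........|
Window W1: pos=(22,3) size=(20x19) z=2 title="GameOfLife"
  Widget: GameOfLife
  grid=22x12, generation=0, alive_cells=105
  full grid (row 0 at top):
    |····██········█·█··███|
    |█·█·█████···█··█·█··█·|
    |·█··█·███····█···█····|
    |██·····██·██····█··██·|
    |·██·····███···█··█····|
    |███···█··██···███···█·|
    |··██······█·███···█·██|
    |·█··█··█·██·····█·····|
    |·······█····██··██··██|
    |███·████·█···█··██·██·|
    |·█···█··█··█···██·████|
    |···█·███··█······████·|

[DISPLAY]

                                            
                                            
━━━━━━━━━━━━━┓                              
OfLife       ┃                              
─────────────┨                              
0            ┃                              
·······█·█··█┃                              
██···█··█·█··┃                              
██····█···█··┃                              
██·██····█··█┃                              
·███···█··█··┃         ┏━━━━━━━━━━━━━━━━━━━━
··██···███···┃         ┃ MapNavigator       
···█·███···█·┃         ┠────────────────────
█·██·····█···┃         ┃....♣..~.~~.♣.......
█····██··██··┃         ┃....................
█·█···█··██·█┃         ┃........~...........
·█··█···██·██┃         ┃....^....~..........
█··█······███┃         ┃....^^..............
             ┃         ┃..^.^......@........


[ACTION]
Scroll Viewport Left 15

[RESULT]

                                            
                                            
         ┏━━━━━━━━━━━━━━━━━━┓               
         ┃ GameOfLife       ┃               
         ┠──────────────────┨               
         ┃Gen: 0            ┃               
         ┃··██········█·█··█┃               
         ┃█·█████···█··█·█··┃               
         ┃··█·███····█···█··┃               
         ┃·····██·██····█··█┃               
         ┃█·····███···█··█··┃         ┏━━━━━
         ┃█···█··██···███···┃         ┃ MapN
         ┃██······█·███···█·┃         ┠─────
         ┃··█··█·██·····█···┃         ┃....♣
         ┃·····█····██··██··┃         ┃.....
         ┃█·████·█···█··██·█┃         ┃.....
         ┃···█··█··█···██·██┃         ┃....^
         ┃·█·███··█······███┃         ┃....^
         ┃                  ┃         ┃..^.^


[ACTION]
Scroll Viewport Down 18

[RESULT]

         ┃··█·███····█···█··┃               
         ┃·····██·██····█··█┃               
         ┃█·····███···█··█··┃         ┏━━━━━
         ┃█···█··██···███···┃         ┃ MapN
         ┃██······█·███···█·┃         ┠─────
         ┃··█··█·██·····█···┃         ┃....♣
         ┃·····█····██··██··┃         ┃.....
         ┃█·████·█···█··██·█┃         ┃.....
         ┃···█··█··█···██·██┃         ┃....^
         ┃·█·███··█······███┃         ┃....^
         ┃                  ┃         ┃..^.^
         ┃                  ┃         ┃.....
         ┗━━━━━━━━━━━━━━━━━━┛         ┃.....
                                      ┃.....
                                      ┃.....
                                      ┗━━━━━
                                            
                                            
                                            


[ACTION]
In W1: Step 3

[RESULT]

         ┃██······█·····█···┃               
         ┃·█······█·····█···┃               
         ┃·········█████····┃         ┏━━━━━
         ┃█··········█·█····┃         ┃ MapN
         ┃█····██··█··█·····┃         ┠─────
         ┃█······██········█┃         ┃....♣
         ┃···█··█·········██┃         ┃.....
         ┃··██···█···█···███┃         ┃.....
         ┃·······██·███·█···┃         ┃....^
         ┃··████·█······█···┃         ┃....^
         ┃                  ┃         ┃..^.^
         ┃                  ┃         ┃.....
         ┗━━━━━━━━━━━━━━━━━━┛         ┃.....
                                      ┃.....
                                      ┃.....
                                      ┗━━━━━
                                            
                                            
                                            


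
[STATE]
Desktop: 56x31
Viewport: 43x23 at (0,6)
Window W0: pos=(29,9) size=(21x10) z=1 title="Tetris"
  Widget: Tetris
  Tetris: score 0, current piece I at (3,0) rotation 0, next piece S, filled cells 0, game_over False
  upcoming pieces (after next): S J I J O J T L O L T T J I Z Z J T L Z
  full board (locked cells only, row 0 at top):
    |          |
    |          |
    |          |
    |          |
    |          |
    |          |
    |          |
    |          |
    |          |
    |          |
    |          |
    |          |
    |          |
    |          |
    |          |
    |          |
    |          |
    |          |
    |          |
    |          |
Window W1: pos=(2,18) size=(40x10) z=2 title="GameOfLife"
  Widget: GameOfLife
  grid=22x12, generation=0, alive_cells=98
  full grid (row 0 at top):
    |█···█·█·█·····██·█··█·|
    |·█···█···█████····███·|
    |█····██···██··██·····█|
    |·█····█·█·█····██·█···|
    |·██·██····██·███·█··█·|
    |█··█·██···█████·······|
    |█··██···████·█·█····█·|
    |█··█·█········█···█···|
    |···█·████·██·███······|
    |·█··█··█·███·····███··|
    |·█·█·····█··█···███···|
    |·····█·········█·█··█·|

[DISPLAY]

                                           
                                           
                                           
                             ┏━━━━━━━━━━━━━
                             ┃ Tetris      
                             ┠─────────────
                             ┃          │Ne
                             ┃          │ ░
                             ┃          │░░
                             ┃          │  
                             ┃          │  
                             ┃          │  
  ┏━━━━━━━━━━━━━━━━━━━━━━━━━━━━━━━━━━━━━━┓━
  ┃ GameOfLife                           ┃ 
  ┠──────────────────────────────────────┨ 
  ┃Gen: 0                                ┃ 
  ┃·█····█·█·█····██·█···                ┃ 
  ┃·██·██····██·███·█··█·                ┃ 
  ┃█··█·██···█████·······                ┃ 
  ┃█··██···████·█·█····█·                ┃ 
  ┃█··█·█········█···█···                ┃ 
  ┗━━━━━━━━━━━━━━━━━━━━━━━━━━━━━━━━━━━━━━┛ 
                                           


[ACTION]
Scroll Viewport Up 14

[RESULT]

                                           
                                           
                                           
                                           
                                           
                                           
                                           
                                           
                                           
                             ┏━━━━━━━━━━━━━
                             ┃ Tetris      
                             ┠─────────────
                             ┃          │Ne
                             ┃          │ ░
                             ┃          │░░
                             ┃          │  
                             ┃          │  
                             ┃          │  
  ┏━━━━━━━━━━━━━━━━━━━━━━━━━━━━━━━━━━━━━━┓━
  ┃ GameOfLife                           ┃ 
  ┠──────────────────────────────────────┨ 
  ┃Gen: 0                                ┃ 
  ┃·█····█·█·█····██·█···                ┃ 


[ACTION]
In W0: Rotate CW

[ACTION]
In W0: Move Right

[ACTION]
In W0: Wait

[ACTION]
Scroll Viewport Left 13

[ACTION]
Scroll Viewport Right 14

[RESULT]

                                           
                                           
                                           
                                           
                                           
                                           
                                           
                                           
                                           
                ┏━━━━━━━━━━━━━━━━━━━┓      
                ┃ Tetris            ┃      
                ┠───────────────────┨      
                ┃          │Next:   ┃      
                ┃          │ ░░     ┃      
                ┃          │░░      ┃      
                ┃          │        ┃      
                ┃          │        ┃      
                ┃          │        ┃      
━━━━━━━━━━━━━━━━━━━━━━━━━━━━┓━━━━━━━┛      
e                           ┃              
────────────────────────────┨              
                            ┃              
█····██·█···                ┃              


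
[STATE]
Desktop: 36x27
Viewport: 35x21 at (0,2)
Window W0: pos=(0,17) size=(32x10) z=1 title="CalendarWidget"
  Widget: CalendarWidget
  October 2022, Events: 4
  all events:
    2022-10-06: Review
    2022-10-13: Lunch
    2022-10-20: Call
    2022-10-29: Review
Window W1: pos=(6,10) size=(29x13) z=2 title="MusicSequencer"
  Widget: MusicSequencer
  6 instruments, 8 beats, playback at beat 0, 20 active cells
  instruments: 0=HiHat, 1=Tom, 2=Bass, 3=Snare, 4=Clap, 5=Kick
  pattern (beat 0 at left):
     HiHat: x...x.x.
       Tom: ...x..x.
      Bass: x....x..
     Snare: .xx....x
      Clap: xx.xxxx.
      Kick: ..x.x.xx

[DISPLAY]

                                   
                                   
                                   
                                   
                                   
                                   
                                   
                                   
      ┏━━━━━━━━━━━━━━━━━━━━━━━━━━━┓
      ┃ MusicSequencer            ┃
      ┠───────────────────────────┨
      ┃      ▼1234567             ┃
      ┃ HiHat█···█·█·             ┃
      ┃   Tom···█··█·             ┃
      ┃  Bass█····█··             ┃
┏━━━━━┃ Snare·██····█             ┃
┃ Cale┃  Clap██·████·             ┃
┠─────┃  Kick··█·█·██             ┃
┃     ┃                           ┃
┃Mo Tu┃                           ┃
┃     ┗━━━━━━━━━━━━━━━━━━━━━━━━━━━┛


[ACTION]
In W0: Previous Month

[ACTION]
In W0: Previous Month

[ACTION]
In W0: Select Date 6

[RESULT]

                                   
                                   
                                   
                                   
                                   
                                   
                                   
                                   
      ┏━━━━━━━━━━━━━━━━━━━━━━━━━━━┓
      ┃ MusicSequencer            ┃
      ┠───────────────────────────┨
      ┃      ▼1234567             ┃
      ┃ HiHat█···█·█·             ┃
      ┃   Tom···█··█·             ┃
      ┃  Bass█····█··             ┃
┏━━━━━┃ Snare·██····█             ┃
┃ Cale┃  Clap██·████·             ┃
┠─────┃  Kick··█·█·██             ┃
┃     ┃                           ┃
┃Mo Tu┃                           ┃
┃ 1  2┗━━━━━━━━━━━━━━━━━━━━━━━━━━━┛


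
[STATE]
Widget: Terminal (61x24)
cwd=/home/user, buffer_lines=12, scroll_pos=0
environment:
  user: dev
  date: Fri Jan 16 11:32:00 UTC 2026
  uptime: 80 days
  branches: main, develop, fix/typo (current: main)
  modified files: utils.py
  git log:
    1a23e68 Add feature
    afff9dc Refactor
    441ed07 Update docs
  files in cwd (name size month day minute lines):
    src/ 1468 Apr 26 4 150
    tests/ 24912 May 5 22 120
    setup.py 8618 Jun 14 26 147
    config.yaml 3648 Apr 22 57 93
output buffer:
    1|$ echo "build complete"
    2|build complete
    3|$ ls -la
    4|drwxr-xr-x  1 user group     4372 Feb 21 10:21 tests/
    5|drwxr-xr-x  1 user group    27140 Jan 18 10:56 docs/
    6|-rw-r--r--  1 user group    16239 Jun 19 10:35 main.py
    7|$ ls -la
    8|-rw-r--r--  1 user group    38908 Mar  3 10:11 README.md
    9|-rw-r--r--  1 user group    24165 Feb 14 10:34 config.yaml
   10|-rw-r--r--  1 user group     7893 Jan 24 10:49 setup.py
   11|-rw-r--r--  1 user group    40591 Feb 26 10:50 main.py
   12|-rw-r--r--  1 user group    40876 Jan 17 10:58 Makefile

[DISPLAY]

$ echo "build complete"                                      
build complete                                               
$ ls -la                                                     
drwxr-xr-x  1 user group     4372 Feb 21 10:21 tests/        
drwxr-xr-x  1 user group    27140 Jan 18 10:56 docs/         
-rw-r--r--  1 user group    16239 Jun 19 10:35 main.py       
$ ls -la                                                     
-rw-r--r--  1 user group    38908 Mar  3 10:11 README.md     
-rw-r--r--  1 user group    24165 Feb 14 10:34 config.yaml   
-rw-r--r--  1 user group     7893 Jan 24 10:49 setup.py      
-rw-r--r--  1 user group    40591 Feb 26 10:50 main.py       
-rw-r--r--  1 user group    40876 Jan 17 10:58 Makefile      
$ █                                                          
                                                             
                                                             
                                                             
                                                             
                                                             
                                                             
                                                             
                                                             
                                                             
                                                             
                                                             


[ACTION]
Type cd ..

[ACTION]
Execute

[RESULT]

$ echo "build complete"                                      
build complete                                               
$ ls -la                                                     
drwxr-xr-x  1 user group     4372 Feb 21 10:21 tests/        
drwxr-xr-x  1 user group    27140 Jan 18 10:56 docs/         
-rw-r--r--  1 user group    16239 Jun 19 10:35 main.py       
$ ls -la                                                     
-rw-r--r--  1 user group    38908 Mar  3 10:11 README.md     
-rw-r--r--  1 user group    24165 Feb 14 10:34 config.yaml   
-rw-r--r--  1 user group     7893 Jan 24 10:49 setup.py      
-rw-r--r--  1 user group    40591 Feb 26 10:50 main.py       
-rw-r--r--  1 user group    40876 Jan 17 10:58 Makefile      
$ cd ..                                                      
                                                             
$ █                                                          
                                                             
                                                             
                                                             
                                                             
                                                             
                                                             
                                                             
                                                             
                                                             


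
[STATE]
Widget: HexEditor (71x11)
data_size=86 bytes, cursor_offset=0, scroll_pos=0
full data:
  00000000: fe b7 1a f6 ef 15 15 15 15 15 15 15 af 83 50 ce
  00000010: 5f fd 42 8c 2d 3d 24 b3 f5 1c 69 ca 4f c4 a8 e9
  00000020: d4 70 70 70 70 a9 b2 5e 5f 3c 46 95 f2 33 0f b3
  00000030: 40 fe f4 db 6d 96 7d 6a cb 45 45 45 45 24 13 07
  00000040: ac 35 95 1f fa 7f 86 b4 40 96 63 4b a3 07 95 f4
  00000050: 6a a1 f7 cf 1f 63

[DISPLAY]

00000000  FE b7 1a f6 ef 15 15 15  15 15 15 15 af 83 50 ce  |..........
00000010  5f fd 42 8c 2d 3d 24 b3  f5 1c 69 ca 4f c4 a8 e9  |_.B.-=$...
00000020  d4 70 70 70 70 a9 b2 5e  5f 3c 46 95 f2 33 0f b3  |.pppp..^_<
00000030  40 fe f4 db 6d 96 7d 6a  cb 45 45 45 45 24 13 07  |@...m.}j.E
00000040  ac 35 95 1f fa 7f 86 b4  40 96 63 4b a3 07 95 f4  |.5......@.
00000050  6a a1 f7 cf 1f 63                                 |j....c    
                                                                       
                                                                       
                                                                       
                                                                       
                                                                       


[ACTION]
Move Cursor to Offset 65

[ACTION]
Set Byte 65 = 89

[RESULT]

00000000  fe b7 1a f6 ef 15 15 15  15 15 15 15 af 83 50 ce  |..........
00000010  5f fd 42 8c 2d 3d 24 b3  f5 1c 69 ca 4f c4 a8 e9  |_.B.-=$...
00000020  d4 70 70 70 70 a9 b2 5e  5f 3c 46 95 f2 33 0f b3  |.pppp..^_<
00000030  40 fe f4 db 6d 96 7d 6a  cb 45 45 45 45 24 13 07  |@...m.}j.E
00000040  ac 89 95 1f fa 7f 86 b4  40 96 63 4b a3 07 95 f4  |........@.
00000050  6a a1 f7 cf 1f 63                                 |j....c    
                                                                       
                                                                       
                                                                       
                                                                       
                                                                       


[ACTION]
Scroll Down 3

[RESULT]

00000030  40 fe f4 db 6d 96 7d 6a  cb 45 45 45 45 24 13 07  |@...m.}j.E
00000040  ac 89 95 1f fa 7f 86 b4  40 96 63 4b a3 07 95 f4  |........@.
00000050  6a a1 f7 cf 1f 63                                 |j....c    
                                                                       
                                                                       
                                                                       
                                                                       
                                                                       
                                                                       
                                                                       
                                                                       


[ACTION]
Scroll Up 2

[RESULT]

00000010  5f fd 42 8c 2d 3d 24 b3  f5 1c 69 ca 4f c4 a8 e9  |_.B.-=$...
00000020  d4 70 70 70 70 a9 b2 5e  5f 3c 46 95 f2 33 0f b3  |.pppp..^_<
00000030  40 fe f4 db 6d 96 7d 6a  cb 45 45 45 45 24 13 07  |@...m.}j.E
00000040  ac 89 95 1f fa 7f 86 b4  40 96 63 4b a3 07 95 f4  |........@.
00000050  6a a1 f7 cf 1f 63                                 |j....c    
                                                                       
                                                                       
                                                                       
                                                                       
                                                                       
                                                                       


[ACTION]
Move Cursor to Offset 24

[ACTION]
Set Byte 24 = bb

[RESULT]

00000010  5f fd 42 8c 2d 3d 24 b3  BB 1c 69 ca 4f c4 a8 e9  |_.B.-=$...
00000020  d4 70 70 70 70 a9 b2 5e  5f 3c 46 95 f2 33 0f b3  |.pppp..^_<
00000030  40 fe f4 db 6d 96 7d 6a  cb 45 45 45 45 24 13 07  |@...m.}j.E
00000040  ac 89 95 1f fa 7f 86 b4  40 96 63 4b a3 07 95 f4  |........@.
00000050  6a a1 f7 cf 1f 63                                 |j....c    
                                                                       
                                                                       
                                                                       
                                                                       
                                                                       
                                                                       


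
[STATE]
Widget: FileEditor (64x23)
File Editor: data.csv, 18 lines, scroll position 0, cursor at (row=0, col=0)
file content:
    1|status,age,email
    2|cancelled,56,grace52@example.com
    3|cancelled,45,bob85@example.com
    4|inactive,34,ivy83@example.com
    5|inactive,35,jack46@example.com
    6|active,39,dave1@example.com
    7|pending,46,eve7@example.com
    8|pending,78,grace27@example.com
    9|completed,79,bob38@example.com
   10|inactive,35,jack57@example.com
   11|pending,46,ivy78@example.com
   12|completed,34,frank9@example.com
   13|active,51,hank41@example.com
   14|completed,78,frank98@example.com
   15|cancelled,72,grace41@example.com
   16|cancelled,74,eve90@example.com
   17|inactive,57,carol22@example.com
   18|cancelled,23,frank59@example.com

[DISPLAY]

█tatus,age,email                                               ▲
cancelled,56,grace52@example.com                               █
cancelled,45,bob85@example.com                                 ░
inactive,34,ivy83@example.com                                  ░
inactive,35,jack46@example.com                                 ░
active,39,dave1@example.com                                    ░
pending,46,eve7@example.com                                    ░
pending,78,grace27@example.com                                 ░
completed,79,bob38@example.com                                 ░
inactive,35,jack57@example.com                                 ░
pending,46,ivy78@example.com                                   ░
completed,34,frank9@example.com                                ░
active,51,hank41@example.com                                   ░
completed,78,frank98@example.com                               ░
cancelled,72,grace41@example.com                               ░
cancelled,74,eve90@example.com                                 ░
inactive,57,carol22@example.com                                ░
cancelled,23,frank59@example.com                               ░
                                                               ░
                                                               ░
                                                               ░
                                                               ░
                                                               ▼


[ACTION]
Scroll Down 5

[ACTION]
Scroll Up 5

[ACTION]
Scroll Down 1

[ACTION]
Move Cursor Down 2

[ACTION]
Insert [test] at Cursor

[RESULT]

status,age,email                                               ▲
cancelled,56,grace52@example.com                               █
test█ancelled,45,bob85@example.com                             ░
inactive,34,ivy83@example.com                                  ░
inactive,35,jack46@example.com                                 ░
active,39,dave1@example.com                                    ░
pending,46,eve7@example.com                                    ░
pending,78,grace27@example.com                                 ░
completed,79,bob38@example.com                                 ░
inactive,35,jack57@example.com                                 ░
pending,46,ivy78@example.com                                   ░
completed,34,frank9@example.com                                ░
active,51,hank41@example.com                                   ░
completed,78,frank98@example.com                               ░
cancelled,72,grace41@example.com                               ░
cancelled,74,eve90@example.com                                 ░
inactive,57,carol22@example.com                                ░
cancelled,23,frank59@example.com                               ░
                                                               ░
                                                               ░
                                                               ░
                                                               ░
                                                               ▼


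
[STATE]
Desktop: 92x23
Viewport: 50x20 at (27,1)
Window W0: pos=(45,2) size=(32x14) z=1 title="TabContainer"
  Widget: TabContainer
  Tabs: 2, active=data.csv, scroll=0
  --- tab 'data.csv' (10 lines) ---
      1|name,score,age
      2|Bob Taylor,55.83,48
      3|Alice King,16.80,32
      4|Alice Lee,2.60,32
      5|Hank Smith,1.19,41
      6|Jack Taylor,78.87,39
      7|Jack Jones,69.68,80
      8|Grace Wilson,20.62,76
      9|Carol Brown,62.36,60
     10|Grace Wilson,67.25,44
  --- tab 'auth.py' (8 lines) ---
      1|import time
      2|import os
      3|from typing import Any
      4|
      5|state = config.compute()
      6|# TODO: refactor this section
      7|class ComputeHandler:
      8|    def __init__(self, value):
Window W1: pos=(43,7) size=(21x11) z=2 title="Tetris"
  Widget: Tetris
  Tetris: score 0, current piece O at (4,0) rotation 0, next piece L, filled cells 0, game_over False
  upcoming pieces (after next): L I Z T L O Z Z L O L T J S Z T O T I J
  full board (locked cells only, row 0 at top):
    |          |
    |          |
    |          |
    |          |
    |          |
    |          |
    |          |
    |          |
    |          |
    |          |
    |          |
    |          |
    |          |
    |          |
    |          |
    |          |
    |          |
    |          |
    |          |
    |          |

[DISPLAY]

                                                  
                  ┏━━━━━━━━━━━━━━━━━━━━━━━━━━━━━━┓
                  ┃ TabContainer                 ┃
                  ┠──────────────────────────────┨
                  ┃[data.csv]│ auth.py           ┃
                  ┃──────────────────────────────┃
                ┏━━━━━━━━━━━━━━━━━━━┓            ┃
                ┃ Tetris            ┃8           ┃
                ┠───────────────────┨2           ┃
                ┃          │Next:   ┃            ┃
                ┃          │  ▒     ┃            ┃
                ┃          │▒▒▒     ┃39          ┃
                ┃          │        ┃0           ┃
                ┃          │        ┃,76         ┃
                ┃          │        ┃━━━━━━━━━━━━┛
                ┃          │Score:  ┃             
                ┗━━━━━━━━━━━━━━━━━━━┛             
                                                  
                                                  
                                                  


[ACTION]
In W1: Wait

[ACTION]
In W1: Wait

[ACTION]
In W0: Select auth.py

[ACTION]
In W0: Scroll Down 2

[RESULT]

                                                  
                  ┏━━━━━━━━━━━━━━━━━━━━━━━━━━━━━━┓
                  ┃ TabContainer                 ┃
                  ┠──────────────────────────────┨
                  ┃ data.csv │[auth.py]          ┃
                  ┃──────────────────────────────┃
                ┏━━━━━━━━━━━━━━━━━━━┓ Any        ┃
                ┃ Tetris            ┃            ┃
                ┠───────────────────┨pute()      ┃
                ┃          │Next:   ┃his section ┃
                ┃          │  ▒     ┃er:         ┃
                ┃          │▒▒▒     ┃elf, value):┃
                ┃          │        ┃            ┃
                ┃          │        ┃            ┃
                ┃          │        ┃━━━━━━━━━━━━┛
                ┃          │Score:  ┃             
                ┗━━━━━━━━━━━━━━━━━━━┛             
                                                  
                                                  
                                                  


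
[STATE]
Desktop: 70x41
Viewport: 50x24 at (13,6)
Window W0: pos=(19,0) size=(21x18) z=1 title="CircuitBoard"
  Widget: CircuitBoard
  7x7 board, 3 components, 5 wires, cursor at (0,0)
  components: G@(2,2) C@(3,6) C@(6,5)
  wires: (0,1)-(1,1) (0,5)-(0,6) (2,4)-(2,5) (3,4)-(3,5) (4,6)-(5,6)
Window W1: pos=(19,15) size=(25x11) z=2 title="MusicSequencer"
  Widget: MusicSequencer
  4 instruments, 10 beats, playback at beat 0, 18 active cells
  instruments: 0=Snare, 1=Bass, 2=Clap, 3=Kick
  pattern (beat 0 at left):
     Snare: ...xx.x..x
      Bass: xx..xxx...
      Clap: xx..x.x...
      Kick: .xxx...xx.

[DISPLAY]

      ┃1       ·          ┃                       
      ┃                   ┃                       
      ┃2           G      ┃                       
      ┃                   ┃                       
      ┃3                  ┃                       
      ┃                   ┃                       
      ┃4                  ┃                       
      ┃                   ┃                       
      ┃5                  ┃                       
      ┏━━━━━━━━━━━━━━━━━━━━━━━┓                   
      ┃ MusicSequencer        ┃                   
      ┠───────────────────────┨                   
      ┃      ▼123456789       ┃                   
      ┃ Snare···██·█··█       ┃                   
      ┃  Bass██··███···       ┃                   
      ┃  Clap██··█·█···       ┃                   
      ┃  Kick·███···██·       ┃                   
      ┃                       ┃                   
      ┃                       ┃                   
      ┗━━━━━━━━━━━━━━━━━━━━━━━┛                   
                                                  
                                                  
                                                  
                                                  


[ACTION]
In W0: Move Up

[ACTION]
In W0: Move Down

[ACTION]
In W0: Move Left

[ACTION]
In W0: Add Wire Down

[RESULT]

      ┃1  [.]  ·          ┃                       
      ┃    │              ┃                       
      ┃2   ·       G      ┃                       
      ┃                   ┃                       
      ┃3                  ┃                       
      ┃                   ┃                       
      ┃4                  ┃                       
      ┃                   ┃                       
      ┃5                  ┃                       
      ┏━━━━━━━━━━━━━━━━━━━━━━━┓                   
      ┃ MusicSequencer        ┃                   
      ┠───────────────────────┨                   
      ┃      ▼123456789       ┃                   
      ┃ Snare···██·█··█       ┃                   
      ┃  Bass██··███···       ┃                   
      ┃  Clap██··█·█···       ┃                   
      ┃  Kick·███···██·       ┃                   
      ┃                       ┃                   
      ┃                       ┃                   
      ┗━━━━━━━━━━━━━━━━━━━━━━━┛                   
                                                  
                                                  
                                                  
                                                  


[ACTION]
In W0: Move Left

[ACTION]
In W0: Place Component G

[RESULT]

      ┃1  [G]  ·          ┃                       
      ┃    │              ┃                       
      ┃2   ·       G      ┃                       
      ┃                   ┃                       
      ┃3                  ┃                       
      ┃                   ┃                       
      ┃4                  ┃                       
      ┃                   ┃                       
      ┃5                  ┃                       
      ┏━━━━━━━━━━━━━━━━━━━━━━━┓                   
      ┃ MusicSequencer        ┃                   
      ┠───────────────────────┨                   
      ┃      ▼123456789       ┃                   
      ┃ Snare···██·█··█       ┃                   
      ┃  Bass██··███···       ┃                   
      ┃  Clap██··█·█···       ┃                   
      ┃  Kick·███···██·       ┃                   
      ┃                       ┃                   
      ┃                       ┃                   
      ┗━━━━━━━━━━━━━━━━━━━━━━━┛                   
                                                  
                                                  
                                                  
                                                  


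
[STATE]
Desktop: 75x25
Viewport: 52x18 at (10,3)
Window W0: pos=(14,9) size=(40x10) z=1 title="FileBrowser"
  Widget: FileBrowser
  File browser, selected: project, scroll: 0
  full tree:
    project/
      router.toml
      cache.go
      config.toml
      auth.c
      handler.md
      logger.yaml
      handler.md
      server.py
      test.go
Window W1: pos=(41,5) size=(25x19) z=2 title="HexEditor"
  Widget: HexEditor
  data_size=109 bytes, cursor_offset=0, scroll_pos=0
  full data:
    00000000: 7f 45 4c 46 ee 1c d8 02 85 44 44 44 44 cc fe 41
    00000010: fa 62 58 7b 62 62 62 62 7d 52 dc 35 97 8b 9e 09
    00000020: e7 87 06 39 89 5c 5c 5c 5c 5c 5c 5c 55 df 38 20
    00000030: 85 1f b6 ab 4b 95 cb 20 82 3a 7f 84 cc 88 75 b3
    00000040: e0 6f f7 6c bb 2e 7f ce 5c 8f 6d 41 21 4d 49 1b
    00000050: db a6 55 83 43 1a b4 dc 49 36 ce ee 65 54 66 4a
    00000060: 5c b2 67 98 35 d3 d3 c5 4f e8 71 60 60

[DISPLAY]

                                                    
                                                    
                               ┏━━━━━━━━━━━━━━━━━━━━
                               ┃ HexEditor          
                               ┠────────────────────
                               ┃00000000  7F 45 4c 4
    ┏━━━━━━━━━━━━━━━━━━━━━━━━━━┃00000010  fa 62 58 7
    ┃ FileBrowser              ┃00000020  e7 87 06 3
    ┠──────────────────────────┃00000030  85 1f b6 a
    ┃> [-] project/            ┃00000040  e0 6f f7 6
    ┃    router.toml           ┃00000050  db a6 55 8
    ┃    cache.go              ┃00000060  5c b2 67 9
    ┃    config.toml           ┃                    
    ┃    auth.c                ┃                    
    ┃    handler.md            ┃                    
    ┗━━━━━━━━━━━━━━━━━━━━━━━━━━┃                    
                               ┃                    
                               ┃                    


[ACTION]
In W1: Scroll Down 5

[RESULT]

                                                    
                                                    
                               ┏━━━━━━━━━━━━━━━━━━━━
                               ┃ HexEditor          
                               ┠────────────────────
                               ┃00000050  db a6 55 8
    ┏━━━━━━━━━━━━━━━━━━━━━━━━━━┃00000060  5c b2 67 9
    ┃ FileBrowser              ┃                    
    ┠──────────────────────────┃                    
    ┃> [-] project/            ┃                    
    ┃    router.toml           ┃                    
    ┃    cache.go              ┃                    
    ┃    config.toml           ┃                    
    ┃    auth.c                ┃                    
    ┃    handler.md            ┃                    
    ┗━━━━━━━━━━━━━━━━━━━━━━━━━━┃                    
                               ┃                    
                               ┃                    


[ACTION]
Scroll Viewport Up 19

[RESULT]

                                                    
                                                    
                                                    
                                                    
                                                    
                               ┏━━━━━━━━━━━━━━━━━━━━
                               ┃ HexEditor          
                               ┠────────────────────
                               ┃00000050  db a6 55 8
    ┏━━━━━━━━━━━━━━━━━━━━━━━━━━┃00000060  5c b2 67 9
    ┃ FileBrowser              ┃                    
    ┠──────────────────────────┃                    
    ┃> [-] project/            ┃                    
    ┃    router.toml           ┃                    
    ┃    cache.go              ┃                    
    ┃    config.toml           ┃                    
    ┃    auth.c                ┃                    
    ┃    handler.md            ┃                    


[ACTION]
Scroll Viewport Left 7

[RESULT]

                                                    
                                                    
                                                    
                                                    
                                                    
                                      ┏━━━━━━━━━━━━━
                                      ┃ HexEditor   
                                      ┠─────────────
                                      ┃00000050  db 
           ┏━━━━━━━━━━━━━━━━━━━━━━━━━━┃00000060  5c 
           ┃ FileBrowser              ┃             
           ┠──────────────────────────┃             
           ┃> [-] project/            ┃             
           ┃    router.toml           ┃             
           ┃    cache.go              ┃             
           ┃    config.toml           ┃             
           ┃    auth.c                ┃             
           ┃    handler.md            ┃             
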